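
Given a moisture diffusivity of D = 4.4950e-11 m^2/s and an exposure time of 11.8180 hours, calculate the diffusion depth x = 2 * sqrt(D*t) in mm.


t = 11.8180 hr * 3600 = 42544.8000 s
D * t = 4.4950e-11 * 42544.8000 = 1.9124e-06
x = 2 * sqrt(D*t) = 2 * sqrt(1.9124e-06) = 0.00276578 m = 2.7658 mm


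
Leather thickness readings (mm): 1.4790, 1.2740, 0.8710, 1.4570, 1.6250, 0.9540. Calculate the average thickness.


Formula: Average = sum / n
Substituting: Average = 7.6600 / 6
Result: 1.2767 mm


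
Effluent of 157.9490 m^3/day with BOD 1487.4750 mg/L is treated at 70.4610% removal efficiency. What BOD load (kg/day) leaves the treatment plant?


Load_in = volume * conc / 1000 = 157.9490 * 1487.4750 / 1000 = 234.9452 kg/day
Removed = Load_in * eff / 100 = 234.9452 * 70.4610 / 100 = 165.5447 kg/day
Load_out = Load_in - Removed = 234.9452 - 165.5447 = 69.4005 kg/day


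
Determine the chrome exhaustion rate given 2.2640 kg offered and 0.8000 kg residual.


Formula: Uptake = (offered - residual) / offered * 100
Substituting: Uptake = (2.2640 - 0.8000) / 2.2640 * 100
Result: 64.6643 %


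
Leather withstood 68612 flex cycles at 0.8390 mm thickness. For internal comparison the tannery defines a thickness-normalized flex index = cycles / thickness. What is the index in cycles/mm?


Formula: Index = cycles / thickness
Substituting: Index = 68612 / 0.8390
Result: 81778.3075 cycles/mm


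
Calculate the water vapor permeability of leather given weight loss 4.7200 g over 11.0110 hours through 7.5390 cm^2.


Formula: WVP = loss / (area * time)
Substituting: WVP = 4.7200 / (7.5390 * 11.0110)
Result: 0.0568593 g/(cm^2*hr)


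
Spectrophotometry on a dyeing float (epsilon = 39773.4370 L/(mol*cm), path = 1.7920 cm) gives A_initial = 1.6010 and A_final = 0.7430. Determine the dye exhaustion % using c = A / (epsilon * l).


c_initial = A_i / (epsilon * l) = 1.6010 / (39773.4370 * 1.7920) = 2.2463e-05 mol/L
c_final = A_f / (epsilon * l) = 0.7430 / (39773.4370 * 1.7920) = 1.0425e-05 mol/L
Exhaustion = (c_initial - c_final) / c_initial * 100 = (2.2463e-05 - 1.0425e-05) / 2.2463e-05 * 100 = 53.5915 %


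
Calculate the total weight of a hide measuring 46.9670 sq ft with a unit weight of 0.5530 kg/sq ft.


Formula: Weight = area * weight_per_sqft
Substituting: Weight = 46.9670 * 0.5530
Result: 25.9728 kg


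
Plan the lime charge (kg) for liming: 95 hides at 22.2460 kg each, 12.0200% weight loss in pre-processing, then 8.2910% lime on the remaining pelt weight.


Total_raw = N * avg_wt = 95 * 22.2460 = 2113.3700 kg
Substrate = Total_raw * (1 - loss/100) = 2113.3700 * (1 - 12.0200/100) = 1859.3429 kg
Lime = Substrate * pct / 100 = 1859.3429 * 8.2910 / 100 = 154.1581 kg


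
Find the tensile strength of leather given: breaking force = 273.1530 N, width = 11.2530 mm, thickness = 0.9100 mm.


Formula: TS = force / (width * thickness)
Substituting: TS = 273.1530 / (11.2530 * 0.9100)
Result: 26.6745 N/mm^2


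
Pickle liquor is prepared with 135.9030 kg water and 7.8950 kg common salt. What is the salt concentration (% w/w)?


Formula: Conc = salt / (water + salt) * 100
Substituting: Conc = 7.8950 / (135.9030 + 7.8950) * 100
Result: 5.4903 %


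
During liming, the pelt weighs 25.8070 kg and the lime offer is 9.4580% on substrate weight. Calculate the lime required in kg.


Formula: Lime = substrate * pct / 100
Substituting: Lime = 25.8070 * 9.4580 / 100
Result: 2.4408 kg


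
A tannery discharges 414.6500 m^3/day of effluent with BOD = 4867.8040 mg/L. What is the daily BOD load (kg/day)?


Formula: BOD_load = volume * conc / 1000
Substituting: BOD_load = 414.6500 * 4867.8040 / 1000
Result: 2018.4349 kg/day


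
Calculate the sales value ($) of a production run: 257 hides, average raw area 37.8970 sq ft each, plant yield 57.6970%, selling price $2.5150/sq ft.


Raw_total = N * avg_area = 257 * 37.8970 = 9739.5290 sq ft
Finished = Raw_total * yield / 100 = 9739.5290 * 57.6970 / 100 = 5619.4160 sq ft
Value = Finished * price = 5619.4160 * 2.5150 = 14132.8314 $


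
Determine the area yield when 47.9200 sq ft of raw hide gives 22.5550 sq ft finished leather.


Formula: Yield = finished / raw * 100
Substituting: Yield = 22.5550 / 47.9200 * 100
Result: 47.0680 %


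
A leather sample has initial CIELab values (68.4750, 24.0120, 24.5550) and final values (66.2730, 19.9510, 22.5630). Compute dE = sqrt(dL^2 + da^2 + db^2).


dL = -2.2020, da = -4.0610, db = -1.9920
dE = sqrt((-2.2020)^2 + (-4.0610)^2 + (-1.9920)^2) = 5.0308


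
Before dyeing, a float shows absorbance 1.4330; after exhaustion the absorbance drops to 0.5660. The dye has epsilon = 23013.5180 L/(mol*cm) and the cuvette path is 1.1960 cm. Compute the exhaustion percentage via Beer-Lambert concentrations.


c_initial = A_i / (epsilon * l) = 1.4330 / (23013.5180 * 1.1960) = 5.2063e-05 mol/L
c_final = A_f / (epsilon * l) = 0.5660 / (23013.5180 * 1.1960) = 2.0564e-05 mol/L
Exhaustion = (c_initial - c_final) / c_initial * 100 = (5.2063e-05 - 2.0564e-05) / 5.2063e-05 * 100 = 60.5024 %


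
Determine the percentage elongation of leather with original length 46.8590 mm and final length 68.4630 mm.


Formula: Elongation = (Lf - L0) / L0 * 100
Substituting: Elongation = (68.4630 - 46.8590) / 46.8590 * 100
Result: 46.1043 %


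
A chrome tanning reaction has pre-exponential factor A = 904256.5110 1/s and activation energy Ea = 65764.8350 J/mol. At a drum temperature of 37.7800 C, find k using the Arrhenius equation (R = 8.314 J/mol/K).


T_K = T_C + 273.15 = 37.7800 + 273.15 = 310.9300 K
exponent = -Ea / (R * T_K) = -65764.8350 / (8.314 * 310.9300) = -25.4402
k = A * exp(exponent) = 904256.5110 * exp(-25.4402) = 8.0861e-06 1/s


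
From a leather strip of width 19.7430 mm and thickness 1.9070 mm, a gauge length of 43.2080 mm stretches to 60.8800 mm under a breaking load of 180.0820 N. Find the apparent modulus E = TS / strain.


TS = F / (w * t) = 180.0820 / (19.7430 * 1.9070) = 4.7831 N/mm^2
strain = (Lf - L0) / L0 = (60.8800 - 43.2080) / 43.2080 = 0.4090
E = TS / strain = 4.7831 / 0.4090 = 11.6946 N/mm^2


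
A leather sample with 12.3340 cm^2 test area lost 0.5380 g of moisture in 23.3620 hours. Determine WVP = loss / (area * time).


Formula: WVP = loss / (area * time)
Substituting: WVP = 0.5380 / (12.3340 * 23.3620)
Result: 0.0018671 g/(cm^2*hr)


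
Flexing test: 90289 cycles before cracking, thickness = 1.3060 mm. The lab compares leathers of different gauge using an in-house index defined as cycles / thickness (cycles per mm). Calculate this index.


Formula: Index = cycles / thickness
Substituting: Index = 90289 / 1.3060
Result: 69133.9969 cycles/mm


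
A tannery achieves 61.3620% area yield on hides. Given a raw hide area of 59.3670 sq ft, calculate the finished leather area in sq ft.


Formula: finished = raw * yield / 100
Substituting: finished = 59.3670 * 61.3620 / 100
Result: 36.4288 sq ft


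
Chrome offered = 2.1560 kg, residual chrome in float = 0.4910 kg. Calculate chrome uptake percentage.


Formula: Uptake = (offered - residual) / offered * 100
Substituting: Uptake = (2.1560 - 0.4910) / 2.1560 * 100
Result: 77.2263 %


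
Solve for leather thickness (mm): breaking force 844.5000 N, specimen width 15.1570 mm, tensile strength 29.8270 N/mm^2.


Formula: t = F / (TS * w)
Substituting: t = 844.5000 / (29.8270 * 15.1570)
Result: 1.8680 mm


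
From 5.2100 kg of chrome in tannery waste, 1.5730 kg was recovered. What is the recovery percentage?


Formula: Recovery = recovered / input * 100
Substituting: Recovery = 1.5730 / 5.2100 * 100
Result: 30.1919 %


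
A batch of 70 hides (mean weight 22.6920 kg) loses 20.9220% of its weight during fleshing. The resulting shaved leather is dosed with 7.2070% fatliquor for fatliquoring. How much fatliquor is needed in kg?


Total_raw = N * avg_wt = 70 * 22.6920 = 1588.4400 kg
Substrate = Total_raw * (1 - loss/100) = 1588.4400 * (1 - 20.9220/100) = 1256.1066 kg
Fat = Substrate * pct / 100 = 1256.1066 * 7.2070 / 100 = 90.5276 kg


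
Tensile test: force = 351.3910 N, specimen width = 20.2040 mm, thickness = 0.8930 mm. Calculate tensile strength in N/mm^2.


Formula: TS = force / (width * thickness)
Substituting: TS = 351.3910 / (20.2040 * 0.8930)
Result: 19.4761 N/mm^2


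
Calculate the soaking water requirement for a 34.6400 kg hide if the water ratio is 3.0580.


Formula: Water = hide_weight * ratio
Substituting: Water = 34.6400 * 3.0580
Result: 105.9291 kg


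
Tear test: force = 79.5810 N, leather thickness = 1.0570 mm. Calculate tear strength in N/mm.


Formula: Tear strength = force / thickness
Substituting: Tear strength = 79.5810 / 1.0570
Result: 75.2895 N/mm


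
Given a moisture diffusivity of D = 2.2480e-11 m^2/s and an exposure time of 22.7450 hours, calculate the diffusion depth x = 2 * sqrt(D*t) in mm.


t = 22.7450 hr * 3600 = 81882.0000 s
D * t = 2.2480e-11 * 81882.0000 = 1.8407e-06
x = 2 * sqrt(D*t) = 2 * sqrt(1.8407e-06) = 0.00271345 m = 2.7135 mm


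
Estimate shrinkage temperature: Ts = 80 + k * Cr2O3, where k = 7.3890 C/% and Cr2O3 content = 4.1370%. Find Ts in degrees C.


Formula: Ts = 80 + k * Cr2O3
Substituting: Ts = 80 + 7.3890 * 4.1370
Result: 110.5683 C


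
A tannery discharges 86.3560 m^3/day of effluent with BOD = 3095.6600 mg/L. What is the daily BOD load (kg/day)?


Formula: BOD_load = volume * conc / 1000
Substituting: BOD_load = 86.3560 * 3095.6600 / 1000
Result: 267.3288 kg/day


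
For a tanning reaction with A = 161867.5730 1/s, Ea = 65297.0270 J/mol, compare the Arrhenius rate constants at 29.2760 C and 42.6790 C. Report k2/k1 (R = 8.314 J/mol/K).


T1 = 29.2760 + 273.15 = 302.4260 K; T2 = 42.6790 + 273.15 = 315.8290 K
k1 = A * exp(-Ea/(R*T1)) = 161867.5730 * exp(-65297.0270/(8.314*302.4260)) = 8.5257e-07 1/s
k2 = A * exp(-Ea/(R*T2)) = 161867.5730 * exp(-65297.0270/(8.314*315.8290)) = 2.5666e-06 1/s
k2/k1 = 2.5666e-06 / 8.5257e-07 = 3.0104


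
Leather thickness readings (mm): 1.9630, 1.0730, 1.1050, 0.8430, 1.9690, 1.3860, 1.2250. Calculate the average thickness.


Formula: Average = sum / n
Substituting: Average = 9.5640 / 7
Result: 1.3663 mm


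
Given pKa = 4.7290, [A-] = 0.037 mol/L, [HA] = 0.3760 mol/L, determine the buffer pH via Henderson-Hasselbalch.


ratio = [A-] / [HA] = 0.037 / 0.3760 = 0.0984043
log10(ratio) = -1.0070
pH = pKa + log10(ratio) = 4.7290 - 1.0070 = 3.7220


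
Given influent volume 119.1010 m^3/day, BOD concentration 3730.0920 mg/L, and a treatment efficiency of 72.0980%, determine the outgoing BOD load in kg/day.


Load_in = volume * conc / 1000 = 119.1010 * 3730.0920 / 1000 = 444.2577 kg/day
Removed = Load_in * eff / 100 = 444.2577 * 72.0980 / 100 = 320.3009 kg/day
Load_out = Load_in - Removed = 444.2577 - 320.3009 = 123.9568 kg/day


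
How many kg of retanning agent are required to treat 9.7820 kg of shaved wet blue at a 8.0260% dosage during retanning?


Formula: Retan = substrate * pct / 100
Substituting: Retan = 9.7820 * 8.0260 / 100
Result: 0.7851 kg


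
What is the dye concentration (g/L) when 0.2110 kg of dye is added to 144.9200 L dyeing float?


Formula: Conc = dye_mass(kg) / volume(L) * 1000
Substituting: Conc = 0.2110 / 144.9200 * 1000
Result: 1.4560 g/L


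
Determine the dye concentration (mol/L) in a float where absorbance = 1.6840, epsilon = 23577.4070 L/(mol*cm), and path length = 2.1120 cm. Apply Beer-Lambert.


Formula: c = A / (epsilon * l)
Substituting: c = 1.6840 / (23577.4070 * 2.1120)
Result: 3.3818e-05 mol/L


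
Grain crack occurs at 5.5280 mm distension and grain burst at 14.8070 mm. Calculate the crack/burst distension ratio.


Formula: Ratio = crack / burst
Substituting: Ratio = 5.5280 / 14.8070
Result: 0.3733


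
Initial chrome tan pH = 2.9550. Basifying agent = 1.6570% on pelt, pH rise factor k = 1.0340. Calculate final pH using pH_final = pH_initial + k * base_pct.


Formula: pH_final = pH_initial + k * base_pct
Substituting: pH_final = 2.9550 + 1.0340 * 1.6570
Result: 4.6683


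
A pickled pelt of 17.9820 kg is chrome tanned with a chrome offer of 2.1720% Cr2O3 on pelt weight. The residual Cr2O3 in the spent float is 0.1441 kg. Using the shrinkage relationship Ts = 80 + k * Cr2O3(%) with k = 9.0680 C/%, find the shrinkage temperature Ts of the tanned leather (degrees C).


Offered = pelt * offer_pct / 100 = 17.9820 * 2.1720 / 100 = 0.3906 kg
Uptake = offered - residual = 0.3906 - 0.1441 = 0.2465 kg
Cr2O3% on pelt = uptake / pelt * 100 = 0.2465 / 17.9820 * 100 = 1.3706 %
Ts = 80 + k * Cr2O3% = 80 + 9.0680 * 1.3706 = 92.4290 C


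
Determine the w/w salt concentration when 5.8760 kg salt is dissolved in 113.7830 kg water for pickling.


Formula: Conc = salt / (water + salt) * 100
Substituting: Conc = 5.8760 / (113.7830 + 5.8760) * 100
Result: 4.9106 %


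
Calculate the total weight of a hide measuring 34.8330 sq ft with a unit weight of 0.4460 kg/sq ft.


Formula: Weight = area * weight_per_sqft
Substituting: Weight = 34.8330 * 0.4460
Result: 15.5355 kg


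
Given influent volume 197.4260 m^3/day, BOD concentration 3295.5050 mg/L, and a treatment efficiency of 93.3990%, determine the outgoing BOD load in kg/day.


Load_in = volume * conc / 1000 = 197.4260 * 3295.5050 / 1000 = 650.6184 kg/day
Removed = Load_in * eff / 100 = 650.6184 * 93.3990 / 100 = 607.6711 kg/day
Load_out = Load_in - Removed = 650.6184 - 607.6711 = 42.9473 kg/day


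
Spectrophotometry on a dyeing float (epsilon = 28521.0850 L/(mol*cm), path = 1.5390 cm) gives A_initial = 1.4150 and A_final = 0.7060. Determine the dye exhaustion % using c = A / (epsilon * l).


c_initial = A_i / (epsilon * l) = 1.4150 / (28521.0850 * 1.5390) = 3.2237e-05 mol/L
c_final = A_f / (epsilon * l) = 0.7060 / (28521.0850 * 1.5390) = 1.6084e-05 mol/L
Exhaustion = (c_initial - c_final) / c_initial * 100 = (3.2237e-05 - 1.6084e-05) / 3.2237e-05 * 100 = 50.1060 %


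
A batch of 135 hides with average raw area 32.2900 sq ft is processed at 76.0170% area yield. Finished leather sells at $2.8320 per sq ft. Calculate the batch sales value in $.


Raw_total = N * avg_area = 135 * 32.2900 = 4359.1500 sq ft
Finished = Raw_total * yield / 100 = 4359.1500 * 76.0170 / 100 = 3313.6951 sq ft
Value = Finished * price = 3313.6951 * 2.8320 = 9384.3844 $


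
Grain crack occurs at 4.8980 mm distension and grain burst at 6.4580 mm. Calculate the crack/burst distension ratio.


Formula: Ratio = crack / burst
Substituting: Ratio = 4.8980 / 6.4580
Result: 0.7584


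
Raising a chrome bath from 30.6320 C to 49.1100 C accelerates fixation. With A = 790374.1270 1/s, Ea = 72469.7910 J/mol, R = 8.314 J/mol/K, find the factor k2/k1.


T1 = 30.6320 + 273.15 = 303.7820 K; T2 = 49.1100 + 273.15 = 322.2600 K
k1 = A * exp(-Ea/(R*T1)) = 790374.1270 * exp(-72469.7910/(8.314*303.7820)) = 2.7313e-07 1/s
k2 = A * exp(-Ea/(R*T2)) = 790374.1270 * exp(-72469.7910/(8.314*322.2600)) = 1.4154e-06 1/s
k2/k1 = 1.4154e-06 / 2.7313e-07 = 5.1823


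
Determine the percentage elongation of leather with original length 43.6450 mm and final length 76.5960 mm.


Formula: Elongation = (Lf - L0) / L0 * 100
Substituting: Elongation = (76.5960 - 43.6450) / 43.6450 * 100
Result: 75.4978 %


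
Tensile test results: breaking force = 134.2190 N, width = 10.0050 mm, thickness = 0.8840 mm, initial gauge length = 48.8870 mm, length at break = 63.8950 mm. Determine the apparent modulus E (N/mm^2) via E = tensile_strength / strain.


TS = F / (w * t) = 134.2190 / (10.0050 * 0.8840) = 15.1756 N/mm^2
strain = (Lf - L0) / L0 = (63.8950 - 48.8870) / 48.8870 = 0.3070
E = TS / strain = 15.1756 / 0.3070 = 49.4328 N/mm^2


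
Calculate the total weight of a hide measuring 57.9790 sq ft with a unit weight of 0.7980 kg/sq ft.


Formula: Weight = area * weight_per_sqft
Substituting: Weight = 57.9790 * 0.7980
Result: 46.2672 kg


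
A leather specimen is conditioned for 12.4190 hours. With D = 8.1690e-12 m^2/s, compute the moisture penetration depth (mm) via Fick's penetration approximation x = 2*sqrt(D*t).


t = 12.4190 hr * 3600 = 44708.4000 s
D * t = 8.1690e-12 * 44708.4000 = 3.6522e-07
x = 2 * sqrt(D*t) = 2 * sqrt(3.6522e-07) = 0.00120867 m = 1.2087 mm


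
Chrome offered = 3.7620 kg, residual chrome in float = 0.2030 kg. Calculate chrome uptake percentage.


Formula: Uptake = (offered - residual) / offered * 100
Substituting: Uptake = (3.7620 - 0.2030) / 3.7620 * 100
Result: 94.6039 %


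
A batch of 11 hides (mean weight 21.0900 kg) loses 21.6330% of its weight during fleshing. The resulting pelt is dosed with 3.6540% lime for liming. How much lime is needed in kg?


Total_raw = N * avg_wt = 11 * 21.0900 = 231.9900 kg
Substrate = Total_raw * (1 - loss/100) = 231.9900 * (1 - 21.6330/100) = 181.8036 kg
Lime = Substrate * pct / 100 = 181.8036 * 3.6540 / 100 = 6.6431 kg


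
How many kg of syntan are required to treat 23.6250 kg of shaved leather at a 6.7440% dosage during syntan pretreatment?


Formula: Syntan = substrate * pct / 100
Substituting: Syntan = 23.6250 * 6.7440 / 100
Result: 1.5933 kg


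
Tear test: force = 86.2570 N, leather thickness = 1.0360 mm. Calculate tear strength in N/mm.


Formula: Tear strength = force / thickness
Substituting: Tear strength = 86.2570 / 1.0360
Result: 83.2597 N/mm


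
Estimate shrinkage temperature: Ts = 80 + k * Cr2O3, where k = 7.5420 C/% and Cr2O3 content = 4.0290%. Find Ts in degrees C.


Formula: Ts = 80 + k * Cr2O3
Substituting: Ts = 80 + 7.5420 * 4.0290
Result: 110.3867 C


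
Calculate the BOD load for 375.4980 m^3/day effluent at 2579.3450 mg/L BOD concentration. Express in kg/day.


Formula: BOD_load = volume * conc / 1000
Substituting: BOD_load = 375.4980 * 2579.3450 / 1000
Result: 968.5389 kg/day


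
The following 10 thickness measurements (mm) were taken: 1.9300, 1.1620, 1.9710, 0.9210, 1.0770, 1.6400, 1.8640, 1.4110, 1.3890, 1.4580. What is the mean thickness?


Formula: Average = sum / n
Substituting: Average = 14.8230 / 10
Result: 1.4823 mm


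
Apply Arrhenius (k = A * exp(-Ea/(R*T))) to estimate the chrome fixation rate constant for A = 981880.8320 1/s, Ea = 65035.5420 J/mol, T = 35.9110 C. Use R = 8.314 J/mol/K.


T_K = T_C + 273.15 = 35.9110 + 273.15 = 309.0610 K
exponent = -Ea / (R * T_K) = -65035.5420 / (8.314 * 309.0610) = -25.3103
k = A * exp(exponent) = 981880.8320 * exp(-25.3103) = 9.9989e-06 1/s


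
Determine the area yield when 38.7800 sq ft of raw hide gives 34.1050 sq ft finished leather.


Formula: Yield = finished / raw * 100
Substituting: Yield = 34.1050 / 38.7800 * 100
Result: 87.9448 %


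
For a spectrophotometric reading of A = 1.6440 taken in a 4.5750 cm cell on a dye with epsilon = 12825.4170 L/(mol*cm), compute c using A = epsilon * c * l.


Formula: c = A / (epsilon * l)
Substituting: c = 1.6440 / (12825.4170 * 4.5750)
Result: 2.8018e-05 mol/L


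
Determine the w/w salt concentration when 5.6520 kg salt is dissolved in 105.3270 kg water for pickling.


Formula: Conc = salt / (water + salt) * 100
Substituting: Conc = 5.6520 / (105.3270 + 5.6520) * 100
Result: 5.0929 %


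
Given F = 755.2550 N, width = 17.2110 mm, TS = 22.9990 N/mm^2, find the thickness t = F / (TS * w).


Formula: t = F / (TS * w)
Substituting: t = 755.2550 / (22.9990 * 17.2110)
Result: 1.9080 mm


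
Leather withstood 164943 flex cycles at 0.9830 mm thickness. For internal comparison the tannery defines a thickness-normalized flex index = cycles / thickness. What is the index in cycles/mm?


Formula: Index = cycles / thickness
Substituting: Index = 164943 / 0.9830
Result: 167795.5239 cycles/mm


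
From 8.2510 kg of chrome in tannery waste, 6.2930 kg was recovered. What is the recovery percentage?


Formula: Recovery = recovered / input * 100
Substituting: Recovery = 6.2930 / 8.2510 * 100
Result: 76.2695 %


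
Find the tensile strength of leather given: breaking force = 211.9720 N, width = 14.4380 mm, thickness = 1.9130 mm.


Formula: TS = force / (width * thickness)
Substituting: TS = 211.9720 / (14.4380 * 1.9130)
Result: 7.6746 N/mm^2


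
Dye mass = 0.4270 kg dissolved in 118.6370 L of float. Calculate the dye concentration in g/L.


Formula: Conc = dye_mass(kg) / volume(L) * 1000
Substituting: Conc = 0.4270 / 118.6370 * 1000
Result: 3.5992 g/L


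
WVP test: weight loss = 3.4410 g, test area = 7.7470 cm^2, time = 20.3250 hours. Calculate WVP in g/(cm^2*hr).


Formula: WVP = loss / (area * time)
Substituting: WVP = 3.4410 / (7.7470 * 20.3250)
Result: 0.0218535 g/(cm^2*hr)


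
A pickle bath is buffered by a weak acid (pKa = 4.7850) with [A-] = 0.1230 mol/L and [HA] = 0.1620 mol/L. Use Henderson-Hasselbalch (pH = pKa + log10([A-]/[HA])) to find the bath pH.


ratio = [A-] / [HA] = 0.1230 / 0.1620 = 0.7593
log10(ratio) = -0.1196
pH = pKa + log10(ratio) = 4.7850 - 0.1196 = 4.6654


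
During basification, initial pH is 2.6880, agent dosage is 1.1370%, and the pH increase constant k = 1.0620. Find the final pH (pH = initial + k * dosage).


Formula: pH_final = pH_initial + k * base_pct
Substituting: pH_final = 2.6880 + 1.0620 * 1.1370
Result: 3.8955


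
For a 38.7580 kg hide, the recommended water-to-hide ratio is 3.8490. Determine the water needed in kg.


Formula: Water = hide_weight * ratio
Substituting: Water = 38.7580 * 3.8490
Result: 149.1795 kg


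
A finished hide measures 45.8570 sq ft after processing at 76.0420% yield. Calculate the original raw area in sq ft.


Formula: raw = finished * 100 / yield
Substituting: raw = 45.8570 * 100 / 76.0420
Result: 60.3048 sq ft


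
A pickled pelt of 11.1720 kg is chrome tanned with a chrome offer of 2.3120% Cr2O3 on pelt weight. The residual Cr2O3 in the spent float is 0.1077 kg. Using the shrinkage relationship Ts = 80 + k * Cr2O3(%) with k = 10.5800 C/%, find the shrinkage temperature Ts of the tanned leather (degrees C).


Offered = pelt * offer_pct / 100 = 11.1720 * 2.3120 / 100 = 0.2583 kg
Uptake = offered - residual = 0.2583 - 0.1077 = 0.1506 kg
Cr2O3% on pelt = uptake / pelt * 100 = 0.1506 / 11.1720 * 100 = 1.3480 %
Ts = 80 + k * Cr2O3% = 80 + 10.5800 * 1.3480 = 94.2617 C


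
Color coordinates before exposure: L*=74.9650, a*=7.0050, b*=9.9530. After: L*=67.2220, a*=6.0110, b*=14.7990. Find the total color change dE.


dL = -7.7430, da = -0.9940, db = 4.8460
dE = sqrt((-7.7430)^2 + (-0.9940)^2 + 4.8460^2) = 9.1884


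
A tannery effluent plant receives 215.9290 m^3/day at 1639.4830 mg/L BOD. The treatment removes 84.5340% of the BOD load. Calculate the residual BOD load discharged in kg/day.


Load_in = volume * conc / 1000 = 215.9290 * 1639.4830 / 1000 = 354.0119 kg/day
Removed = Load_in * eff / 100 = 354.0119 * 84.5340 / 100 = 299.2604 kg/day
Load_out = Load_in - Removed = 354.0119 - 299.2604 = 54.7515 kg/day


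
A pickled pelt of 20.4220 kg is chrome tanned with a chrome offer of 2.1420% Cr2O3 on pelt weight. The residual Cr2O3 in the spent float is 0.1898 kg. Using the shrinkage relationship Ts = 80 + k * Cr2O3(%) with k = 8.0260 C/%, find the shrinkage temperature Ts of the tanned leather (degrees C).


Offered = pelt * offer_pct / 100 = 20.4220 * 2.1420 / 100 = 0.4374 kg
Uptake = offered - residual = 0.4374 - 0.1898 = 0.2476 kg
Cr2O3% on pelt = uptake / pelt * 100 = 0.2476 / 20.4220 * 100 = 1.2126 %
Ts = 80 + k * Cr2O3% = 80 + 8.0260 * 1.2126 = 89.7324 C


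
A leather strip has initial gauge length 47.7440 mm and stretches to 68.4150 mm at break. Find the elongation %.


Formula: Elongation = (Lf - L0) / L0 * 100
Substituting: Elongation = (68.4150 - 47.7440) / 47.7440 * 100
Result: 43.2955 %


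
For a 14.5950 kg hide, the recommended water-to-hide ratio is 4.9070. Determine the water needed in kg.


Formula: Water = hide_weight * ratio
Substituting: Water = 14.5950 * 4.9070
Result: 71.6177 kg


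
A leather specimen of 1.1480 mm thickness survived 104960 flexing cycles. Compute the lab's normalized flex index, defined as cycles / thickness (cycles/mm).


Formula: Index = cycles / thickness
Substituting: Index = 104960 / 1.1480
Result: 91428.5714 cycles/mm


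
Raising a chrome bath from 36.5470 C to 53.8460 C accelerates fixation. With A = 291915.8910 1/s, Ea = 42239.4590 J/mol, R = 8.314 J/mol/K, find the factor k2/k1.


T1 = 36.5470 + 273.15 = 309.6970 K; T2 = 53.8460 + 273.15 = 326.9960 K
k1 = A * exp(-Ea/(R*T1)) = 291915.8910 * exp(-42239.4590/(8.314*309.6970)) = 0.0219148 1/s
k2 = A * exp(-Ea/(R*T2)) = 291915.8910 * exp(-42239.4590/(8.314*326.9960)) = 0.0521968 1/s
k2/k1 = 0.0521968 / 0.0219148 = 2.3818


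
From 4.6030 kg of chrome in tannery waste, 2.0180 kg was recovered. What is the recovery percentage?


Formula: Recovery = recovered / input * 100
Substituting: Recovery = 2.0180 / 4.6030 * 100
Result: 43.8410 %


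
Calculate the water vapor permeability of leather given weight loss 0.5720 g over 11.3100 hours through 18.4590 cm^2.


Formula: WVP = loss / (area * time)
Substituting: WVP = 0.5720 / (18.4590 * 11.3100)
Result: 0.00273984 g/(cm^2*hr)


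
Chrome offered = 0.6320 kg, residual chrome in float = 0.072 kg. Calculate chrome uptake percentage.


Formula: Uptake = (offered - residual) / offered * 100
Substituting: Uptake = (0.6320 - 0.072) / 0.6320 * 100
Result: 88.6076 %


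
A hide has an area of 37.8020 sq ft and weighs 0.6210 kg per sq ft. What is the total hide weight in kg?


Formula: Weight = area * weight_per_sqft
Substituting: Weight = 37.8020 * 0.6210
Result: 23.4750 kg


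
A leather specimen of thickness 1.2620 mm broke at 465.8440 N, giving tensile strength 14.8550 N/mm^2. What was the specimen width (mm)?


Formula: w = F / (TS * t)
Substituting: w = 465.8440 / (14.8550 * 1.2620)
Result: 24.8490 mm


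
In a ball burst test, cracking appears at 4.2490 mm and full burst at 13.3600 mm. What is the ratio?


Formula: Ratio = crack / burst
Substituting: Ratio = 4.2490 / 13.3600
Result: 0.3180


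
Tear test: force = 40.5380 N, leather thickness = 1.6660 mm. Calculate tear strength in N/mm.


Formula: Tear strength = force / thickness
Substituting: Tear strength = 40.5380 / 1.6660
Result: 24.3325 N/mm


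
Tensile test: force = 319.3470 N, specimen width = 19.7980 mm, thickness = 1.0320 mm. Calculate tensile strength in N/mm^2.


Formula: TS = force / (width * thickness)
Substituting: TS = 319.3470 / (19.7980 * 1.0320)
Result: 15.6301 N/mm^2


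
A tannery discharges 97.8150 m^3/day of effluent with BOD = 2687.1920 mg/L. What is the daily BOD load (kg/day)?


Formula: BOD_load = volume * conc / 1000
Substituting: BOD_load = 97.8150 * 2687.1920 / 1000
Result: 262.8477 kg/day


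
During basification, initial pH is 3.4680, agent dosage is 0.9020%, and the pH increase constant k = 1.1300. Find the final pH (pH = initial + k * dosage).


Formula: pH_final = pH_initial + k * base_pct
Substituting: pH_final = 3.4680 + 1.1300 * 0.9020
Result: 4.4873


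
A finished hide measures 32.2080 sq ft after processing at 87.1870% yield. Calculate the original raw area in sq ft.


Formula: raw = finished * 100 / yield
Substituting: raw = 32.2080 * 100 / 87.1870
Result: 36.9413 sq ft


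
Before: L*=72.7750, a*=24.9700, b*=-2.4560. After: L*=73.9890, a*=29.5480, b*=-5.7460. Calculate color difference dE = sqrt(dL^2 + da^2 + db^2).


dL = 1.2140, da = 4.5780, db = -3.2900
dE = sqrt(1.2140^2 + 4.5780^2 + (-3.2900)^2) = 5.7668


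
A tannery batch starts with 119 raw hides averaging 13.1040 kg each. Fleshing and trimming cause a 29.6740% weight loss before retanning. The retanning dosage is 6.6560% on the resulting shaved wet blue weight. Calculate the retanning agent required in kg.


Total_raw = N * avg_wt = 119 * 13.1040 = 1559.3760 kg
Substrate = Total_raw * (1 - loss/100) = 1559.3760 * (1 - 29.6740/100) = 1096.6468 kg
Retan = Substrate * pct / 100 = 1096.6468 * 6.6560 / 100 = 72.9928 kg


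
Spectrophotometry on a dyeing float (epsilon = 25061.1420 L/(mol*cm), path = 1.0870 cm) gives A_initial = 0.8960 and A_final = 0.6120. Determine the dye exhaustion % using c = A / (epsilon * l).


c_initial = A_i / (epsilon * l) = 0.8960 / (25061.1420 * 1.0870) = 3.2891e-05 mol/L
c_final = A_f / (epsilon * l) = 0.6120 / (25061.1420 * 1.0870) = 2.2466e-05 mol/L
Exhaustion = (c_initial - c_final) / c_initial * 100 = (3.2891e-05 - 2.2466e-05) / 3.2891e-05 * 100 = 31.6964 %


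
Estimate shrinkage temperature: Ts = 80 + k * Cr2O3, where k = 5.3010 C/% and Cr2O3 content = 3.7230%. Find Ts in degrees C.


Formula: Ts = 80 + k * Cr2O3
Substituting: Ts = 80 + 5.3010 * 3.7230
Result: 99.7356 C


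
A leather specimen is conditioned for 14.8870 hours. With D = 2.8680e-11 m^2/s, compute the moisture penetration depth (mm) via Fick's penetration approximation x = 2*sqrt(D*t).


t = 14.8870 hr * 3600 = 53593.2000 s
D * t = 2.8680e-11 * 53593.2000 = 1.5371e-06
x = 2 * sqrt(D*t) = 2 * sqrt(1.5371e-06) = 0.00247956 m = 2.4796 mm


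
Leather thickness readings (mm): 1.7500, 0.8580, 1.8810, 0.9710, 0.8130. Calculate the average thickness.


Formula: Average = sum / n
Substituting: Average = 6.2730 / 5
Result: 1.2546 mm


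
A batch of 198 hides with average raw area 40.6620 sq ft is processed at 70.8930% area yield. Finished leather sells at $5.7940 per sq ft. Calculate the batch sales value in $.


Raw_total = N * avg_area = 198 * 40.6620 = 8051.0760 sq ft
Finished = Raw_total * yield / 100 = 8051.0760 * 70.8930 / 100 = 5707.6493 sq ft
Value = Finished * price = 5707.6493 * 5.7940 = 33070.1201 $


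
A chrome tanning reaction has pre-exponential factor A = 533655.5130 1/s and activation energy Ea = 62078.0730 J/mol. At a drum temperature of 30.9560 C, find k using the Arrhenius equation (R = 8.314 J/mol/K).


T_K = T_C + 273.15 = 30.9560 + 273.15 = 304.1060 K
exponent = -Ea / (R * T_K) = -62078.0730 / (8.314 * 304.1060) = -24.5529
k = A * exp(exponent) = 533655.5130 * exp(-24.5529) = 1.1589e-05 1/s


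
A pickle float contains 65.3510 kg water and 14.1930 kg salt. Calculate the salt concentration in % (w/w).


Formula: Conc = salt / (water + salt) * 100
Substituting: Conc = 14.1930 / (65.3510 + 14.1930) * 100
Result: 17.8430 %


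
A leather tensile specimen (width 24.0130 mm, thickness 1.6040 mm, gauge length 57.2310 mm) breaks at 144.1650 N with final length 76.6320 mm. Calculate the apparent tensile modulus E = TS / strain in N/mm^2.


TS = F / (w * t) = 144.1650 / (24.0130 * 1.6040) = 3.7429 N/mm^2
strain = (Lf - L0) / L0 = (76.6320 - 57.2310) / 57.2310 = 0.3390
E = TS / strain = 3.7429 / 0.3390 = 11.0412 N/mm^2


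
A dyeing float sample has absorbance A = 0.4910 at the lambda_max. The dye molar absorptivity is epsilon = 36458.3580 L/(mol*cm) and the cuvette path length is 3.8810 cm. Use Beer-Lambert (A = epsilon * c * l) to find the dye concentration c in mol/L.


Formula: c = A / (epsilon * l)
Substituting: c = 0.4910 / (36458.3580 * 3.8810)
Result: 3.4701e-06 mol/L


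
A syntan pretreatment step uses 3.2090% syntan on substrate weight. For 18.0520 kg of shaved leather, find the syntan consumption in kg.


Formula: Syntan = substrate * pct / 100
Substituting: Syntan = 18.0520 * 3.2090 / 100
Result: 0.5793 kg


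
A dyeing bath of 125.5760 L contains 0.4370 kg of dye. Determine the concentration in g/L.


Formula: Conc = dye_mass(kg) / volume(L) * 1000
Substituting: Conc = 0.4370 / 125.5760 * 1000
Result: 3.4800 g/L


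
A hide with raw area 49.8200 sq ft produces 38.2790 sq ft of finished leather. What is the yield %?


Formula: Yield = finished / raw * 100
Substituting: Yield = 38.2790 / 49.8200 * 100
Result: 76.8346 %


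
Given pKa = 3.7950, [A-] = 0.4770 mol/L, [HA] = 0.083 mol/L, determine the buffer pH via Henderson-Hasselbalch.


ratio = [A-] / [HA] = 0.4770 / 0.083 = 5.7470
log10(ratio) = 0.7594
pH = pKa + log10(ratio) = 3.7950 + 0.7594 = 4.5544


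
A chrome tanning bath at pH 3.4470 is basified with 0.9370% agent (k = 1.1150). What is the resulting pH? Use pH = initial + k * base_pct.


Formula: pH_final = pH_initial + k * base_pct
Substituting: pH_final = 3.4470 + 1.1150 * 0.9370
Result: 4.4918


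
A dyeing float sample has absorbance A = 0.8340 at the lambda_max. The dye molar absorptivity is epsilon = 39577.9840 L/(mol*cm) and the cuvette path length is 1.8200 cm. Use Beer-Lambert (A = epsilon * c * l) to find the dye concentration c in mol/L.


Formula: c = A / (epsilon * l)
Substituting: c = 0.8340 / (39577.9840 * 1.8200)
Result: 1.1578e-05 mol/L


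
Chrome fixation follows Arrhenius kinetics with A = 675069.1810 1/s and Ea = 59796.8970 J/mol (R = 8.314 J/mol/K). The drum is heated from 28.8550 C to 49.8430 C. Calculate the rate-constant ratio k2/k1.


T1 = 28.8550 + 273.15 = 302.0050 K; T2 = 49.8430 + 273.15 = 322.9930 K
k1 = A * exp(-Ea/(R*T1)) = 675069.1810 * exp(-59796.8970/(8.314*302.0050)) = 3.0657e-05 1/s
k2 = A * exp(-Ea/(R*T2)) = 675069.1810 * exp(-59796.8970/(8.314*322.9930)) = 1.4408e-04 1/s
k2/k1 = 1.4408e-04 / 3.0657e-05 = 4.6997


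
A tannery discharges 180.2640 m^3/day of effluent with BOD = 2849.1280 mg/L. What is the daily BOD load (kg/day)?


Formula: BOD_load = volume * conc / 1000
Substituting: BOD_load = 180.2640 * 2849.1280 / 1000
Result: 513.5952 kg/day


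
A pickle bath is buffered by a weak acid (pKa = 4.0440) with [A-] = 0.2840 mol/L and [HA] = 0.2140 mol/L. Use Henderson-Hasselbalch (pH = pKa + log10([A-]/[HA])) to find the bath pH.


ratio = [A-] / [HA] = 0.2840 / 0.2140 = 1.3271
log10(ratio) = 0.1229
pH = pKa + log10(ratio) = 4.0440 + 0.1229 = 4.1669


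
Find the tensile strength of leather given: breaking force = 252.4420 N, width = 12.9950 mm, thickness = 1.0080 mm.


Formula: TS = force / (width * thickness)
Substituting: TS = 252.4420 / (12.9950 * 1.0080)
Result: 19.2719 N/mm^2


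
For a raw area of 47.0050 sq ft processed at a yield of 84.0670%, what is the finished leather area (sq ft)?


Formula: finished = raw * yield / 100
Substituting: finished = 47.0050 * 84.0670 / 100
Result: 39.5157 sq ft


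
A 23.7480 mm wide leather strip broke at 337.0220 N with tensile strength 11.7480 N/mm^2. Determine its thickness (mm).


Formula: t = F / (TS * w)
Substituting: t = 337.0220 / (11.7480 * 23.7480)
Result: 1.2080 mm


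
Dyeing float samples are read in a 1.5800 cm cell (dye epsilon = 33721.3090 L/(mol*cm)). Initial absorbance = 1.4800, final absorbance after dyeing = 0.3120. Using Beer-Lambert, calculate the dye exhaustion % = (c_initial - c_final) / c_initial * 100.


c_initial = A_i / (epsilon * l) = 1.4800 / (33721.3090 * 1.5800) = 2.7778e-05 mol/L
c_final = A_f / (epsilon * l) = 0.3120 / (33721.3090 * 1.5800) = 5.8559e-06 mol/L
Exhaustion = (c_initial - c_final) / c_initial * 100 = (2.7778e-05 - 5.8559e-06) / 2.7778e-05 * 100 = 78.9189 %


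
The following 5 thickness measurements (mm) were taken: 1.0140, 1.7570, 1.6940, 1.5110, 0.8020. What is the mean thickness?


Formula: Average = sum / n
Substituting: Average = 6.7780 / 5
Result: 1.3556 mm


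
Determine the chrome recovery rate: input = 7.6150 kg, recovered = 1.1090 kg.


Formula: Recovery = recovered / input * 100
Substituting: Recovery = 1.1090 / 7.6150 * 100
Result: 14.5634 %


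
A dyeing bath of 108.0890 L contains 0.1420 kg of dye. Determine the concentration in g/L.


Formula: Conc = dye_mass(kg) / volume(L) * 1000
Substituting: Conc = 0.1420 / 108.0890 * 1000
Result: 1.3137 g/L


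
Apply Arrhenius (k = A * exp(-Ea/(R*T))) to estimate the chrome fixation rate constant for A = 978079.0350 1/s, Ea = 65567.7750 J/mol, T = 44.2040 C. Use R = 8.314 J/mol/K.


T_K = T_C + 273.15 = 44.2040 + 273.15 = 317.3540 K
exponent = -Ea / (R * T_K) = -65567.7750 / (8.314 * 317.3540) = -24.8506
k = A * exp(exponent) = 978079.0350 * exp(-24.8506) = 1.5773e-05 1/s


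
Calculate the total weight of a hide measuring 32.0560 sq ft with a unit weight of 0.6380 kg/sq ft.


Formula: Weight = area * weight_per_sqft
Substituting: Weight = 32.0560 * 0.6380
Result: 20.4517 kg


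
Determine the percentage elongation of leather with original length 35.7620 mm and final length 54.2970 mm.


Formula: Elongation = (Lf - L0) / L0 * 100
Substituting: Elongation = (54.2970 - 35.7620) / 35.7620 * 100
Result: 51.8288 %


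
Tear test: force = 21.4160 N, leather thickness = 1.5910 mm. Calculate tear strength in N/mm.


Formula: Tear strength = force / thickness
Substituting: Tear strength = 21.4160 / 1.5910
Result: 13.4607 N/mm


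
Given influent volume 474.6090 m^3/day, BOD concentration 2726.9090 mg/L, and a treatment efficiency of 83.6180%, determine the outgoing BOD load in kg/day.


Load_in = volume * conc / 1000 = 474.6090 * 2726.9090 / 1000 = 1294.2156 kg/day
Removed = Load_in * eff / 100 = 1294.2156 * 83.6180 / 100 = 1082.1972 kg/day
Load_out = Load_in - Removed = 1294.2156 - 1082.1972 = 212.0184 kg/day


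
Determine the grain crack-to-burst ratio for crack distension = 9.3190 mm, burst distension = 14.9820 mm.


Formula: Ratio = crack / burst
Substituting: Ratio = 9.3190 / 14.9820
Result: 0.6220


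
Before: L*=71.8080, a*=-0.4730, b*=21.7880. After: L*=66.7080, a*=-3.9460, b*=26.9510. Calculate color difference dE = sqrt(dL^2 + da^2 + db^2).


dL = -5.1000, da = -3.4730, db = 5.1630
dE = sqrt((-5.1000)^2 + (-3.4730)^2 + 5.1630^2) = 8.0454


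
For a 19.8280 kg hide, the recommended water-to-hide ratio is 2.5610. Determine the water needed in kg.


Formula: Water = hide_weight * ratio
Substituting: Water = 19.8280 * 2.5610
Result: 50.7795 kg


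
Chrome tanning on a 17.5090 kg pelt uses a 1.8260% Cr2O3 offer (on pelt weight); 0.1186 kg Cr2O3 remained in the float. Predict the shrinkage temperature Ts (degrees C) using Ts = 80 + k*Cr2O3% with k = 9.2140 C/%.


Offered = pelt * offer_pct / 100 = 17.5090 * 1.8260 / 100 = 0.3197 kg
Uptake = offered - residual = 0.3197 - 0.1186 = 0.2011 kg
Cr2O3% on pelt = uptake / pelt * 100 = 0.2011 / 17.5090 * 100 = 1.1486 %
Ts = 80 + k * Cr2O3% = 80 + 9.2140 * 1.1486 = 90.5835 C


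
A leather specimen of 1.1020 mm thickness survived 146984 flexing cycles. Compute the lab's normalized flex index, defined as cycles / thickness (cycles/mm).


Formula: Index = cycles / thickness
Substituting: Index = 146984 / 1.1020
Result: 133379.3103 cycles/mm


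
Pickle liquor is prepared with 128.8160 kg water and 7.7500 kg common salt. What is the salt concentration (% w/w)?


Formula: Conc = salt / (water + salt) * 100
Substituting: Conc = 7.7500 / (128.8160 + 7.7500) * 100
Result: 5.6749 %


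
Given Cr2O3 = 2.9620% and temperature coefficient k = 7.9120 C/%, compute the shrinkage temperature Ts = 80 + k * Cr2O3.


Formula: Ts = 80 + k * Cr2O3
Substituting: Ts = 80 + 7.9120 * 2.9620
Result: 103.4353 C


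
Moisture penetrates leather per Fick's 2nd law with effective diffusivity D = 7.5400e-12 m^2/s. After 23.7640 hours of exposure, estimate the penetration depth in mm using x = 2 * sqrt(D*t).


t = 23.7640 hr * 3600 = 85550.4000 s
D * t = 7.5400e-12 * 85550.4000 = 6.4505e-07
x = 2 * sqrt(D*t) = 2 * sqrt(6.4505e-07) = 0.0016063 m = 1.6063 mm


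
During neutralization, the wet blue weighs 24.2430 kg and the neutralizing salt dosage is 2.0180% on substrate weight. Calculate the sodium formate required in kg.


Formula: Neutralizer = substrate * pct / 100
Substituting: Neutralizer = 24.2430 * 2.0180 / 100
Result: 0.4892 kg


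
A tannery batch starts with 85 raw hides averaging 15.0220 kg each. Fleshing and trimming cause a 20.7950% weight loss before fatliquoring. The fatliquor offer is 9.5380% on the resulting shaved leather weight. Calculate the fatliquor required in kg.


Total_raw = N * avg_wt = 85 * 15.0220 = 1276.8700 kg
Substrate = Total_raw * (1 - loss/100) = 1276.8700 * (1 - 20.7950/100) = 1011.3449 kg
Fat = Substrate * pct / 100 = 1011.3449 * 9.5380 / 100 = 96.4621 kg
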